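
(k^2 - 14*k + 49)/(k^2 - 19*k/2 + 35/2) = 2*(k - 7)/(2*k - 5)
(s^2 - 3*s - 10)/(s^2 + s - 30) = (s + 2)/(s + 6)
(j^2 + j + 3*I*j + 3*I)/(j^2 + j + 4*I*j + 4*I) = (j + 3*I)/(j + 4*I)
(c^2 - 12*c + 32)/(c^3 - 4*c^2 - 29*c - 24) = (c - 4)/(c^2 + 4*c + 3)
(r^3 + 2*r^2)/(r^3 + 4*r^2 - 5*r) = r*(r + 2)/(r^2 + 4*r - 5)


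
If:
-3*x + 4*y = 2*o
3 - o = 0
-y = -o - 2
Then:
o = 3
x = 14/3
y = 5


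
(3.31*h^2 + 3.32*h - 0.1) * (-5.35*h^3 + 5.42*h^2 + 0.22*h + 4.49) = -17.7085*h^5 + 0.178200000000004*h^4 + 19.2576*h^3 + 15.0503*h^2 + 14.8848*h - 0.449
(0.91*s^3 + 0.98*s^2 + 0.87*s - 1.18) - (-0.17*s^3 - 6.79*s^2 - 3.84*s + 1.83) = 1.08*s^3 + 7.77*s^2 + 4.71*s - 3.01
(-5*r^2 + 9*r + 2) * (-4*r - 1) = 20*r^3 - 31*r^2 - 17*r - 2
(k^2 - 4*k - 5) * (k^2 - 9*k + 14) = k^4 - 13*k^3 + 45*k^2 - 11*k - 70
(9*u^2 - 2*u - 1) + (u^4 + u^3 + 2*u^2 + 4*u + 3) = u^4 + u^3 + 11*u^2 + 2*u + 2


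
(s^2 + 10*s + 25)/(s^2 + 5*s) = (s + 5)/s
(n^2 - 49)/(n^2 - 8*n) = (n^2 - 49)/(n*(n - 8))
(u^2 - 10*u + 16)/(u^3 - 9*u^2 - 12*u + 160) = (u - 2)/(u^2 - u - 20)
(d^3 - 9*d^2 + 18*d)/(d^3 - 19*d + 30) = d*(d - 6)/(d^2 + 3*d - 10)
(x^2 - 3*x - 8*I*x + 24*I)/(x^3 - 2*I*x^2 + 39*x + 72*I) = (x - 3)/(x^2 + 6*I*x - 9)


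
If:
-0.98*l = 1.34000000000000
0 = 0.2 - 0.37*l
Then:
No Solution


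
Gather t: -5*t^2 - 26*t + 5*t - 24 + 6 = -5*t^2 - 21*t - 18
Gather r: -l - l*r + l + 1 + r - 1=r*(1 - l)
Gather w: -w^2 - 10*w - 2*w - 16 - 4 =-w^2 - 12*w - 20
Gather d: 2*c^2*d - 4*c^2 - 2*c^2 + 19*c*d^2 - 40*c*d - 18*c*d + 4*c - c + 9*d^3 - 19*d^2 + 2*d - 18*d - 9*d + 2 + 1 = -6*c^2 + 3*c + 9*d^3 + d^2*(19*c - 19) + d*(2*c^2 - 58*c - 25) + 3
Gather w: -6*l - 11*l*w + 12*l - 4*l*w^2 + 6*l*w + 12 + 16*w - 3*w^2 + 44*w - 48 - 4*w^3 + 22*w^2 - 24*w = 6*l - 4*w^3 + w^2*(19 - 4*l) + w*(36 - 5*l) - 36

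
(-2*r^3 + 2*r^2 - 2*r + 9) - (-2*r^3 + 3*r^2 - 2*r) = 9 - r^2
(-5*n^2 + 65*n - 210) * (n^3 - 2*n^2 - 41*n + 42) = -5*n^5 + 75*n^4 - 135*n^3 - 2455*n^2 + 11340*n - 8820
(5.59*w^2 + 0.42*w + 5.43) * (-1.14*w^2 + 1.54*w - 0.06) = -6.3726*w^4 + 8.1298*w^3 - 5.8788*w^2 + 8.337*w - 0.3258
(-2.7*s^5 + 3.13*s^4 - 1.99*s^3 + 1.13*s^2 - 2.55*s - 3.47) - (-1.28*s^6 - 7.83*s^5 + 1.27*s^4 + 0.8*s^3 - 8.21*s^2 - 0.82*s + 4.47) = 1.28*s^6 + 5.13*s^5 + 1.86*s^4 - 2.79*s^3 + 9.34*s^2 - 1.73*s - 7.94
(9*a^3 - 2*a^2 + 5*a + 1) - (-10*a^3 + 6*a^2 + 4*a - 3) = 19*a^3 - 8*a^2 + a + 4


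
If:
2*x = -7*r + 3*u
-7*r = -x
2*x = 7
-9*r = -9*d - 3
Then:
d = 1/6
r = 1/2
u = 7/2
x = 7/2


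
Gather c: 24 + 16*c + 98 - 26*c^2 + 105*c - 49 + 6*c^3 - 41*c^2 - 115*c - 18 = 6*c^3 - 67*c^2 + 6*c + 55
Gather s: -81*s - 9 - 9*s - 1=-90*s - 10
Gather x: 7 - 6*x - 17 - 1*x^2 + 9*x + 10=-x^2 + 3*x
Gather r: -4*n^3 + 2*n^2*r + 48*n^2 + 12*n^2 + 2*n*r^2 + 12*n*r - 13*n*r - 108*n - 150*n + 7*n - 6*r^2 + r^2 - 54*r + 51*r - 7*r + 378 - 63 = -4*n^3 + 60*n^2 - 251*n + r^2*(2*n - 5) + r*(2*n^2 - n - 10) + 315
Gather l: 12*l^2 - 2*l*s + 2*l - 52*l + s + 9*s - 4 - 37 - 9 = 12*l^2 + l*(-2*s - 50) + 10*s - 50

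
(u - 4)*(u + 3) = u^2 - u - 12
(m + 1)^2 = m^2 + 2*m + 1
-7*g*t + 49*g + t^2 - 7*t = (-7*g + t)*(t - 7)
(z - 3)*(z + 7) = z^2 + 4*z - 21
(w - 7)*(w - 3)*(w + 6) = w^3 - 4*w^2 - 39*w + 126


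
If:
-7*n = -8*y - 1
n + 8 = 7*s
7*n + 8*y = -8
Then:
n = -1/2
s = 15/14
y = -9/16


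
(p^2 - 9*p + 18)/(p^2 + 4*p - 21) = (p - 6)/(p + 7)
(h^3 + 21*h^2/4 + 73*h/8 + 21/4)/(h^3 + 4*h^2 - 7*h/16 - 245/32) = 4*(2*h^2 + 7*h + 6)/(8*h^2 + 18*h - 35)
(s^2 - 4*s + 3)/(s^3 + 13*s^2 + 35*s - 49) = (s - 3)/(s^2 + 14*s + 49)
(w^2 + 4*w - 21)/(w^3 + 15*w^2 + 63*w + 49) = (w - 3)/(w^2 + 8*w + 7)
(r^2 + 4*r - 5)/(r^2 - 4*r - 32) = (-r^2 - 4*r + 5)/(-r^2 + 4*r + 32)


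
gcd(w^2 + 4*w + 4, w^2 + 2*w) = w + 2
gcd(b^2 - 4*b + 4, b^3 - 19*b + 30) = b - 2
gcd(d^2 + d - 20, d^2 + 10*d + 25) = d + 5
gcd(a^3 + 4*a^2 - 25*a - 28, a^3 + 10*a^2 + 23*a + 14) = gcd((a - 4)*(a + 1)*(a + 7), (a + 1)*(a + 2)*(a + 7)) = a^2 + 8*a + 7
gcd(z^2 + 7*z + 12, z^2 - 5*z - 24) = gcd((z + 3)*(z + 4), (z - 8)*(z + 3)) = z + 3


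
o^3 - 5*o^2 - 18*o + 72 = (o - 6)*(o - 3)*(o + 4)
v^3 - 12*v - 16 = (v - 4)*(v + 2)^2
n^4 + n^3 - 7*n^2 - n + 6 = (n - 2)*(n - 1)*(n + 1)*(n + 3)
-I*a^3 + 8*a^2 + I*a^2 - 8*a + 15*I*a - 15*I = (a + 3*I)*(a + 5*I)*(-I*a + I)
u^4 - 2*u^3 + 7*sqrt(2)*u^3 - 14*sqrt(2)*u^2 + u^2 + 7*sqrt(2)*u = u*(u - 1)^2*(u + 7*sqrt(2))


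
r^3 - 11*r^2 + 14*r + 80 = (r - 8)*(r - 5)*(r + 2)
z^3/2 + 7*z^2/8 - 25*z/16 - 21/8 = (z/2 + 1)*(z - 7/4)*(z + 3/2)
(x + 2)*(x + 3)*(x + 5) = x^3 + 10*x^2 + 31*x + 30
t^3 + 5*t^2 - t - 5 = (t - 1)*(t + 1)*(t + 5)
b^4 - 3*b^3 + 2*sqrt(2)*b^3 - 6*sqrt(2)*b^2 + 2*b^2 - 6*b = b*(b - 3)*(b + sqrt(2))^2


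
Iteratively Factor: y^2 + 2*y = (y)*(y + 2)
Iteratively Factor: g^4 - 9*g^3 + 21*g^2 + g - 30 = (g + 1)*(g^3 - 10*g^2 + 31*g - 30) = (g - 3)*(g + 1)*(g^2 - 7*g + 10) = (g - 5)*(g - 3)*(g + 1)*(g - 2)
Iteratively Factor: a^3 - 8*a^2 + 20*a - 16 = (a - 2)*(a^2 - 6*a + 8) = (a - 4)*(a - 2)*(a - 2)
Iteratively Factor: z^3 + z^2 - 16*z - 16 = (z + 4)*(z^2 - 3*z - 4) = (z - 4)*(z + 4)*(z + 1)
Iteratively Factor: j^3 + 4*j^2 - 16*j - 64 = (j - 4)*(j^2 + 8*j + 16) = (j - 4)*(j + 4)*(j + 4)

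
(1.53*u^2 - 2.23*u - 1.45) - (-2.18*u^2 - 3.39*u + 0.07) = 3.71*u^2 + 1.16*u - 1.52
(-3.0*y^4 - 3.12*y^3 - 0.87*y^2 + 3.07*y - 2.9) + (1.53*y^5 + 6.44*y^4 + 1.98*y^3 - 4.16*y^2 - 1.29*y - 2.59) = 1.53*y^5 + 3.44*y^4 - 1.14*y^3 - 5.03*y^2 + 1.78*y - 5.49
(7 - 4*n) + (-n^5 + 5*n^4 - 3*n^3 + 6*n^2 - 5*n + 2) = -n^5 + 5*n^4 - 3*n^3 + 6*n^2 - 9*n + 9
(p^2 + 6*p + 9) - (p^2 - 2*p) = 8*p + 9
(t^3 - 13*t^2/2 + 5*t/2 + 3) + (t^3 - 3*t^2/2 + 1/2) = 2*t^3 - 8*t^2 + 5*t/2 + 7/2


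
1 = 1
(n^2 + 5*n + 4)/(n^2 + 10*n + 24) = (n + 1)/(n + 6)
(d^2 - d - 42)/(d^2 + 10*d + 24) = (d - 7)/(d + 4)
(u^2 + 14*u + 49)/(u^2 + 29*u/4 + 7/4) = 4*(u + 7)/(4*u + 1)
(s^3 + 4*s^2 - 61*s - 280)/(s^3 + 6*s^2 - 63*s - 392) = (s + 5)/(s + 7)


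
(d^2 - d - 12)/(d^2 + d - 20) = (d + 3)/(d + 5)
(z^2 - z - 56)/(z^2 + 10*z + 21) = (z - 8)/(z + 3)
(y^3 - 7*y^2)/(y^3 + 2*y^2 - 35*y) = y*(y - 7)/(y^2 + 2*y - 35)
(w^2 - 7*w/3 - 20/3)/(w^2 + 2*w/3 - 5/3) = (w - 4)/(w - 1)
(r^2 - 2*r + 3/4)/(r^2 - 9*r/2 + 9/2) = (r - 1/2)/(r - 3)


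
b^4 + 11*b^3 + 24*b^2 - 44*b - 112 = (b - 2)*(b + 2)*(b + 4)*(b + 7)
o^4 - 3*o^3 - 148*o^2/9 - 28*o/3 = o*(o - 6)*(o + 2/3)*(o + 7/3)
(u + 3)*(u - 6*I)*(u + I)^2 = u^4 + 3*u^3 - 4*I*u^3 + 11*u^2 - 12*I*u^2 + 33*u + 6*I*u + 18*I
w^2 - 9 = (w - 3)*(w + 3)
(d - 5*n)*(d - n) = d^2 - 6*d*n + 5*n^2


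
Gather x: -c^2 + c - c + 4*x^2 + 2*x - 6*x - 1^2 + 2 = -c^2 + 4*x^2 - 4*x + 1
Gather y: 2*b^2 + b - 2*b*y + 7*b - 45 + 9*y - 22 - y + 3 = 2*b^2 + 8*b + y*(8 - 2*b) - 64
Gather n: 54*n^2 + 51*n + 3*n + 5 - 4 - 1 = 54*n^2 + 54*n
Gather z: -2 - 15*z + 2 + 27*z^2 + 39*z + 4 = 27*z^2 + 24*z + 4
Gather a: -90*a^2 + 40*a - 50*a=-90*a^2 - 10*a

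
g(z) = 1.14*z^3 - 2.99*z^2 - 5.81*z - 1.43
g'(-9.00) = 325.03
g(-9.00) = -1022.39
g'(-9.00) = 325.03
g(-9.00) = -1022.39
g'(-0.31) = -3.63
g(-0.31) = 0.05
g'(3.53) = 15.70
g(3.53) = -9.05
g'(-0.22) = -4.33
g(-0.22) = -0.31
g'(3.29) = 11.53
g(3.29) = -12.31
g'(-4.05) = 74.51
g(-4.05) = -102.67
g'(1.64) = -6.42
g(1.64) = -13.97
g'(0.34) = -7.45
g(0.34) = -3.71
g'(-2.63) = 33.57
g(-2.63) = -27.57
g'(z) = 3.42*z^2 - 5.98*z - 5.81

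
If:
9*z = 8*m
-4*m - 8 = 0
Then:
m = -2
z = -16/9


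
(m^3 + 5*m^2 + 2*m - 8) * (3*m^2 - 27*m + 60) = 3*m^5 - 12*m^4 - 69*m^3 + 222*m^2 + 336*m - 480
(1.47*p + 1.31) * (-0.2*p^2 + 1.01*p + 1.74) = -0.294*p^3 + 1.2227*p^2 + 3.8809*p + 2.2794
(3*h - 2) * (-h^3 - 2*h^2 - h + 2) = -3*h^4 - 4*h^3 + h^2 + 8*h - 4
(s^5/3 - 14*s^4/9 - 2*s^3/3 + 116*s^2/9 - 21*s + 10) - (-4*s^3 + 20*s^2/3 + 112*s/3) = s^5/3 - 14*s^4/9 + 10*s^3/3 + 56*s^2/9 - 175*s/3 + 10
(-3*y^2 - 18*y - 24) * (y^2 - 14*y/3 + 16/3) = -3*y^4 - 4*y^3 + 44*y^2 + 16*y - 128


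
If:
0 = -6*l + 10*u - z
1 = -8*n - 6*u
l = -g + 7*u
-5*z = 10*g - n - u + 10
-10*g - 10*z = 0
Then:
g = -432/211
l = -459/422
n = 89/422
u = -189/422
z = 432/211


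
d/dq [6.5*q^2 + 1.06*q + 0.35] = 13.0*q + 1.06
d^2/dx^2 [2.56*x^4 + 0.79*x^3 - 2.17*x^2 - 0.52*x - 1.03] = 30.72*x^2 + 4.74*x - 4.34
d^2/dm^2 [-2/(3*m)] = -4/(3*m^3)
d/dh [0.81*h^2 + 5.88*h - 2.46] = 1.62*h + 5.88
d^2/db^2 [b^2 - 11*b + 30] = 2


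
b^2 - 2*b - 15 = (b - 5)*(b + 3)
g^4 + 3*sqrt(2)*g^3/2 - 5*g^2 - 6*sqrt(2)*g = g*(g - 3*sqrt(2)/2)*(g + sqrt(2))*(g + 2*sqrt(2))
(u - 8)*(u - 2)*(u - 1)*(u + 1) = u^4 - 10*u^3 + 15*u^2 + 10*u - 16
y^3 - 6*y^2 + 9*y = y*(y - 3)^2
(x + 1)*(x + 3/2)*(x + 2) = x^3 + 9*x^2/2 + 13*x/2 + 3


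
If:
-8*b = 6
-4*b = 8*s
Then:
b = -3/4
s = 3/8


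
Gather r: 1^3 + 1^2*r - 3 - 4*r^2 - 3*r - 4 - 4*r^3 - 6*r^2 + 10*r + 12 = -4*r^3 - 10*r^2 + 8*r + 6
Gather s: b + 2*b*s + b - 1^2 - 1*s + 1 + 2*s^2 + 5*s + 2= 2*b + 2*s^2 + s*(2*b + 4) + 2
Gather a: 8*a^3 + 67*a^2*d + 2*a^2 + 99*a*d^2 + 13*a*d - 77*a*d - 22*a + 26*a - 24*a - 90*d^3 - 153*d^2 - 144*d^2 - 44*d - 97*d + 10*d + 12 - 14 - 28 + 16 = 8*a^3 + a^2*(67*d + 2) + a*(99*d^2 - 64*d - 20) - 90*d^3 - 297*d^2 - 131*d - 14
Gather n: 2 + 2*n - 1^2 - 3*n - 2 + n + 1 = 0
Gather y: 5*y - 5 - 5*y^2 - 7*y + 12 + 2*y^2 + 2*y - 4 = 3 - 3*y^2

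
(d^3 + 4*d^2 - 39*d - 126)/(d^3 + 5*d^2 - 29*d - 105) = (d - 6)/(d - 5)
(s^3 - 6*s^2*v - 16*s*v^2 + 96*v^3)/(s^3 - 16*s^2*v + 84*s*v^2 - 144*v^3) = (s + 4*v)/(s - 6*v)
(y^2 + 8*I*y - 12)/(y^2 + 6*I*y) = (y + 2*I)/y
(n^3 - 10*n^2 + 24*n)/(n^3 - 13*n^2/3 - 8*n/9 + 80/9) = 9*n*(n - 6)/(9*n^2 - 3*n - 20)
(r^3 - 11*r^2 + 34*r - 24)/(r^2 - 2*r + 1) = (r^2 - 10*r + 24)/(r - 1)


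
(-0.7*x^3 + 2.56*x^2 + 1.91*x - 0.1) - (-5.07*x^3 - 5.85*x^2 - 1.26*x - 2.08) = 4.37*x^3 + 8.41*x^2 + 3.17*x + 1.98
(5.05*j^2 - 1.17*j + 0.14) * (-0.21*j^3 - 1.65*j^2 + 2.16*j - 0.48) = -1.0605*j^5 - 8.0868*j^4 + 12.8091*j^3 - 5.1822*j^2 + 0.864*j - 0.0672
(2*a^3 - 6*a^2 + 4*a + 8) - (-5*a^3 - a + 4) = 7*a^3 - 6*a^2 + 5*a + 4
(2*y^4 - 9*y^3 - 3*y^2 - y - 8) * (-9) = -18*y^4 + 81*y^3 + 27*y^2 + 9*y + 72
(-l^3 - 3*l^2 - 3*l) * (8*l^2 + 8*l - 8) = -8*l^5 - 32*l^4 - 40*l^3 + 24*l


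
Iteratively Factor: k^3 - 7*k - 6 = (k + 2)*(k^2 - 2*k - 3) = (k + 1)*(k + 2)*(k - 3)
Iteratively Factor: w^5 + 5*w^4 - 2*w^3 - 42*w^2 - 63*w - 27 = (w - 3)*(w^4 + 8*w^3 + 22*w^2 + 24*w + 9) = (w - 3)*(w + 3)*(w^3 + 5*w^2 + 7*w + 3) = (w - 3)*(w + 3)^2*(w^2 + 2*w + 1) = (w - 3)*(w + 1)*(w + 3)^2*(w + 1)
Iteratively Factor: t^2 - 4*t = (t - 4)*(t)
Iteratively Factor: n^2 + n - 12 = (n + 4)*(n - 3)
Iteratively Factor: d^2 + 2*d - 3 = (d + 3)*(d - 1)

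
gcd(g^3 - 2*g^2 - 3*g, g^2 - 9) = g - 3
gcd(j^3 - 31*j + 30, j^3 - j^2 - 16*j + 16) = j - 1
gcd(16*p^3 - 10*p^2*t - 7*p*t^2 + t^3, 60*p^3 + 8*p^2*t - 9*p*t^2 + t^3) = 2*p + t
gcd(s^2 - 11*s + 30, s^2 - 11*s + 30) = s^2 - 11*s + 30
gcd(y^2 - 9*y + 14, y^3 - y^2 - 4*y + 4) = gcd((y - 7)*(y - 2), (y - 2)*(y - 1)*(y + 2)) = y - 2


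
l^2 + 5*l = l*(l + 5)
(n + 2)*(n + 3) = n^2 + 5*n + 6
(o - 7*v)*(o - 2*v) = o^2 - 9*o*v + 14*v^2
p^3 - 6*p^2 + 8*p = p*(p - 4)*(p - 2)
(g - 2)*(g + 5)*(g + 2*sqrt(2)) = g^3 + 2*sqrt(2)*g^2 + 3*g^2 - 10*g + 6*sqrt(2)*g - 20*sqrt(2)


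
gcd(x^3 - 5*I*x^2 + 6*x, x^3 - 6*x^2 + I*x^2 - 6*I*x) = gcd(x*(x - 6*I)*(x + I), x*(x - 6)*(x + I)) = x^2 + I*x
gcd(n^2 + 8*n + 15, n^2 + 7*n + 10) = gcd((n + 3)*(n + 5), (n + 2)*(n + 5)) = n + 5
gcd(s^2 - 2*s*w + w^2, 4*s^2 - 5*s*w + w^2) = s - w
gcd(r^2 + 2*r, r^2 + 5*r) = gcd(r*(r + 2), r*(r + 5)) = r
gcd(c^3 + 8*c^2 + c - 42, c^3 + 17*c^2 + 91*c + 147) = c^2 + 10*c + 21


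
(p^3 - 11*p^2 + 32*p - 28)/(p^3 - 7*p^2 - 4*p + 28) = (p - 2)/(p + 2)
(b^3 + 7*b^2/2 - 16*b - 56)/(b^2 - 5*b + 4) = (b^2 + 15*b/2 + 14)/(b - 1)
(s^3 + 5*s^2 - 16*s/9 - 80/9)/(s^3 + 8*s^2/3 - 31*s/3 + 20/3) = (s + 4/3)/(s - 1)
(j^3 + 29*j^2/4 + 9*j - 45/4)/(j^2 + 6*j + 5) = (4*j^2 + 9*j - 9)/(4*(j + 1))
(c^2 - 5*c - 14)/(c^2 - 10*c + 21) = (c + 2)/(c - 3)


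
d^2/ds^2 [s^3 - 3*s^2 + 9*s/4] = 6*s - 6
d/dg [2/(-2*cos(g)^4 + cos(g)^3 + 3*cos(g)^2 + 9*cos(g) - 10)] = 2*(3*cos(g)^2 - 2*cos(3*g) + 9)*sin(g)/(2*(1 - cos(g)^2)^2 - cos(g)^3 + cos(g)^2 - 9*cos(g) + 8)^2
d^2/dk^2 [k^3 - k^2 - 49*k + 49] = 6*k - 2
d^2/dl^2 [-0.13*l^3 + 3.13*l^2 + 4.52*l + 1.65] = 6.26 - 0.78*l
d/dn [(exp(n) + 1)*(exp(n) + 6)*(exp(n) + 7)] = (3*exp(2*n) + 28*exp(n) + 55)*exp(n)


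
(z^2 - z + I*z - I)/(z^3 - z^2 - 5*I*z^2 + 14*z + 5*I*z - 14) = (z + I)/(z^2 - 5*I*z + 14)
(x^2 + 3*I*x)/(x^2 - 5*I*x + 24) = x/(x - 8*I)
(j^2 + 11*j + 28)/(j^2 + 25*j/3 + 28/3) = 3*(j + 4)/(3*j + 4)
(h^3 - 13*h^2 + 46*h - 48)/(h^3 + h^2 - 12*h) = (h^2 - 10*h + 16)/(h*(h + 4))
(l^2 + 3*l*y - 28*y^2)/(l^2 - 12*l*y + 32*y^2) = (-l - 7*y)/(-l + 8*y)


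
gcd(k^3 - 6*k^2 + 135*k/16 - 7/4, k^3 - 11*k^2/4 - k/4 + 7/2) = k - 7/4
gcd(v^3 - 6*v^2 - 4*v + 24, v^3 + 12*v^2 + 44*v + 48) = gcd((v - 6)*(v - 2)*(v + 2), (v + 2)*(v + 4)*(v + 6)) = v + 2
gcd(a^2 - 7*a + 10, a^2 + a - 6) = a - 2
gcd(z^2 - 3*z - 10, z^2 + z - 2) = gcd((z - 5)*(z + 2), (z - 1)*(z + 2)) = z + 2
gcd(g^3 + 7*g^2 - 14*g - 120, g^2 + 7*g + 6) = g + 6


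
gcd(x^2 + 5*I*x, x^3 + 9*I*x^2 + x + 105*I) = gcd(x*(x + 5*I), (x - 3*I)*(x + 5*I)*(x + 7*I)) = x + 5*I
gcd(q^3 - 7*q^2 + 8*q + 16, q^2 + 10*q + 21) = 1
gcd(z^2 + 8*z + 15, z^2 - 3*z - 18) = z + 3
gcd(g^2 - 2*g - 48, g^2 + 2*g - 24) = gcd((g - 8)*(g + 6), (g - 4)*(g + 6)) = g + 6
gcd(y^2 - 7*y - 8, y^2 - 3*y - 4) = y + 1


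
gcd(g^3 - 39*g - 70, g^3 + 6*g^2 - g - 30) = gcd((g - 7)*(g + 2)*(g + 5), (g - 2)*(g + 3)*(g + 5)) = g + 5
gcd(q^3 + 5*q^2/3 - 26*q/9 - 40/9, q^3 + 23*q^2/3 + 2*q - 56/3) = q + 2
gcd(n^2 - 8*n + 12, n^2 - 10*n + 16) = n - 2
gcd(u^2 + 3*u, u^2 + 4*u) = u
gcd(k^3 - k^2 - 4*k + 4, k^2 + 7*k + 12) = 1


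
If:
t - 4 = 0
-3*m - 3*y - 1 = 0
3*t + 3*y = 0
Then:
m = 11/3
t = 4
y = -4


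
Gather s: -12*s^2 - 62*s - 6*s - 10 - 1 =-12*s^2 - 68*s - 11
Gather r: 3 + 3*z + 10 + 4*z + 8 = 7*z + 21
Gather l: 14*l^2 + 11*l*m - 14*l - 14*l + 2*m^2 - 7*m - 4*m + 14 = 14*l^2 + l*(11*m - 28) + 2*m^2 - 11*m + 14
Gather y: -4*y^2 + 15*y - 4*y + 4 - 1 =-4*y^2 + 11*y + 3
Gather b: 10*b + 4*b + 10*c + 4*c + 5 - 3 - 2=14*b + 14*c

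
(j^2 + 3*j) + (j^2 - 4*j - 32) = 2*j^2 - j - 32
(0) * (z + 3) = 0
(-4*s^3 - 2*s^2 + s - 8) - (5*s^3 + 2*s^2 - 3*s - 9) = -9*s^3 - 4*s^2 + 4*s + 1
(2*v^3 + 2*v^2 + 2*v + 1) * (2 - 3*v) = -6*v^4 - 2*v^3 - 2*v^2 + v + 2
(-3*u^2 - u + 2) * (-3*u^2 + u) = 9*u^4 - 7*u^2 + 2*u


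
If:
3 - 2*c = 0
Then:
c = 3/2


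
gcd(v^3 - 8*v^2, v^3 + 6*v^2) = v^2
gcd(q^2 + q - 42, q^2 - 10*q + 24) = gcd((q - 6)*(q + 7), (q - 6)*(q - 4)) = q - 6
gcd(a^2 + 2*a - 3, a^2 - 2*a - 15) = a + 3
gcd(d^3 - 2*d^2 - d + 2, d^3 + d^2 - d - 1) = d^2 - 1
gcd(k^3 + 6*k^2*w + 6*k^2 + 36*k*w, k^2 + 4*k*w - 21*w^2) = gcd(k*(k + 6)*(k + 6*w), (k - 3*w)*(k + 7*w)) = 1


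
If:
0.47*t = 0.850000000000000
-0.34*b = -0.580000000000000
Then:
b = 1.71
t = 1.81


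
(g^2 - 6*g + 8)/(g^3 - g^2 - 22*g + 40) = 1/(g + 5)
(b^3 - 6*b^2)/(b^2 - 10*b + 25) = b^2*(b - 6)/(b^2 - 10*b + 25)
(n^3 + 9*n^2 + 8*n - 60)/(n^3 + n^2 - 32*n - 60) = (n^2 + 4*n - 12)/(n^2 - 4*n - 12)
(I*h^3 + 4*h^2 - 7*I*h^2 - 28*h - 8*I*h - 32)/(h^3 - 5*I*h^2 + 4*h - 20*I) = (I*h^3 + h^2*(4 - 7*I) + h*(-28 - 8*I) - 32)/(h^3 - 5*I*h^2 + 4*h - 20*I)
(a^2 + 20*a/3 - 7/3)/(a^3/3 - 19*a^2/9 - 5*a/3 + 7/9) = 3*(a + 7)/(a^2 - 6*a - 7)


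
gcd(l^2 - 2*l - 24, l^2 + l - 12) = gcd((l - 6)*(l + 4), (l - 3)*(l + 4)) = l + 4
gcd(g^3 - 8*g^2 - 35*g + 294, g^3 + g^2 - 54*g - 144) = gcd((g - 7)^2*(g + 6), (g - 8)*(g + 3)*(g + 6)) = g + 6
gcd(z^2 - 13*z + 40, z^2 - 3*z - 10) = z - 5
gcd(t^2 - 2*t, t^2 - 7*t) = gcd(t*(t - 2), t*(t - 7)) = t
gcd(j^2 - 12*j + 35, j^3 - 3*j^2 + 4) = 1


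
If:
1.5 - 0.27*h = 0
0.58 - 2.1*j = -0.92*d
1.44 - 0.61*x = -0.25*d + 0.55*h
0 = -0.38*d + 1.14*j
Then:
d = -2.64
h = 5.56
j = -0.88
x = -3.73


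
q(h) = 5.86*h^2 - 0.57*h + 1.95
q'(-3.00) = -35.73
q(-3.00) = 56.40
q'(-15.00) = -176.37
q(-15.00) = 1329.00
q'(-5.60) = -66.20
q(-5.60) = 188.91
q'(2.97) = 34.24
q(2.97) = 51.95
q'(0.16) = 1.31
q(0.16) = 2.01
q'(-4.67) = -55.30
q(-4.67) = 132.41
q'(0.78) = 8.57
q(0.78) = 5.07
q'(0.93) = 10.33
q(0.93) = 6.49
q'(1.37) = 15.49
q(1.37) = 12.17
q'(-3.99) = -47.33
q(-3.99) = 97.52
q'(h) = 11.72*h - 0.57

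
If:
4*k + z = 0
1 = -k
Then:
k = -1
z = 4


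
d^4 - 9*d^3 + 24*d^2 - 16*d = d*(d - 4)^2*(d - 1)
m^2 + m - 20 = (m - 4)*(m + 5)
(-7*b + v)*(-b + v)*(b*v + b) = 7*b^3*v + 7*b^3 - 8*b^2*v^2 - 8*b^2*v + b*v^3 + b*v^2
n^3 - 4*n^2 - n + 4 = (n - 4)*(n - 1)*(n + 1)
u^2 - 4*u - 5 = (u - 5)*(u + 1)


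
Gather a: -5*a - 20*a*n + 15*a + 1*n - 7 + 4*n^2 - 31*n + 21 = a*(10 - 20*n) + 4*n^2 - 30*n + 14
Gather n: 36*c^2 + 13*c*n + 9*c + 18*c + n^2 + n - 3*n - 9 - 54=36*c^2 + 27*c + n^2 + n*(13*c - 2) - 63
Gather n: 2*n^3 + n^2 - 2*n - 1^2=2*n^3 + n^2 - 2*n - 1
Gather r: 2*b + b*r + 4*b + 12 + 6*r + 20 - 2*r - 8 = 6*b + r*(b + 4) + 24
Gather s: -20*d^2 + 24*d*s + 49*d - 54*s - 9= -20*d^2 + 49*d + s*(24*d - 54) - 9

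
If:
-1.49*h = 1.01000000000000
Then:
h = -0.68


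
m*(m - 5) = m^2 - 5*m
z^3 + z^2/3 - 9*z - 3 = (z - 3)*(z + 1/3)*(z + 3)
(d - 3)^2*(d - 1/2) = d^3 - 13*d^2/2 + 12*d - 9/2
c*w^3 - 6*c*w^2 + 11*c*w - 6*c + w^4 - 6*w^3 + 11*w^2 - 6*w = (c + w)*(w - 3)*(w - 2)*(w - 1)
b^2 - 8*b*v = b*(b - 8*v)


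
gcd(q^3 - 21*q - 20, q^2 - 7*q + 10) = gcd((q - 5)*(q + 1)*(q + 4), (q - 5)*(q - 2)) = q - 5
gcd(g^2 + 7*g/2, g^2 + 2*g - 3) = 1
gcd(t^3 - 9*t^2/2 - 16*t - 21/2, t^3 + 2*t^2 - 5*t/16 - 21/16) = t + 1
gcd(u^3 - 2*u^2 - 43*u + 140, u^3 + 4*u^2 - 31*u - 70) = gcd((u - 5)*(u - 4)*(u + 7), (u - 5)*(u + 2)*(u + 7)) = u^2 + 2*u - 35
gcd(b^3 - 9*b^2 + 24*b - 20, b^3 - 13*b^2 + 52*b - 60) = b^2 - 7*b + 10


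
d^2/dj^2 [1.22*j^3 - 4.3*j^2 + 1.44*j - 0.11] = 7.32*j - 8.6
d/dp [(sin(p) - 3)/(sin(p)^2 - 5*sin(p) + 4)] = (6*sin(p) + cos(p)^2 - 12)*cos(p)/(sin(p)^2 - 5*sin(p) + 4)^2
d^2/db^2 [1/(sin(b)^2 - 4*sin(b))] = 2*(-2*sin(b) + 6 - 5/sin(b) - 12/sin(b)^2 + 16/sin(b)^3)/(sin(b) - 4)^3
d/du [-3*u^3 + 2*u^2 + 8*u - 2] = -9*u^2 + 4*u + 8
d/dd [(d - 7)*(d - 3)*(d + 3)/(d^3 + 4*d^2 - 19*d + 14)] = (11*d^4 - 20*d^3 + 22*d^2 - 700*d + 1071)/(d^6 + 8*d^5 - 22*d^4 - 124*d^3 + 473*d^2 - 532*d + 196)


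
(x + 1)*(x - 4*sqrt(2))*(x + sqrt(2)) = x^3 - 3*sqrt(2)*x^2 + x^2 - 8*x - 3*sqrt(2)*x - 8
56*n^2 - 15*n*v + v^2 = (-8*n + v)*(-7*n + v)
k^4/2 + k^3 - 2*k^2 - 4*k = k*(k/2 + 1)*(k - 2)*(k + 2)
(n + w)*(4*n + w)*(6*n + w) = 24*n^3 + 34*n^2*w + 11*n*w^2 + w^3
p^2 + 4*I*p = p*(p + 4*I)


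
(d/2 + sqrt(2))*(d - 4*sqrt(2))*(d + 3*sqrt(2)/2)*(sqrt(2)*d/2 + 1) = sqrt(2)*d^4/4 + d^3/4 - 23*sqrt(2)*d^2/4 - 23*d - 12*sqrt(2)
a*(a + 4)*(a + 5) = a^3 + 9*a^2 + 20*a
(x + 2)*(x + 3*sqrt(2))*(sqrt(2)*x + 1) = sqrt(2)*x^3 + 2*sqrt(2)*x^2 + 7*x^2 + 3*sqrt(2)*x + 14*x + 6*sqrt(2)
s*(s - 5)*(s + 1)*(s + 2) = s^4 - 2*s^3 - 13*s^2 - 10*s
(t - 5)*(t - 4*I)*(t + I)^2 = t^4 - 5*t^3 - 2*I*t^3 + 7*t^2 + 10*I*t^2 - 35*t + 4*I*t - 20*I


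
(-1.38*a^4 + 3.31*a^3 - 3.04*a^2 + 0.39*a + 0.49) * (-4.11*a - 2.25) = 5.6718*a^5 - 10.4991*a^4 + 5.0469*a^3 + 5.2371*a^2 - 2.8914*a - 1.1025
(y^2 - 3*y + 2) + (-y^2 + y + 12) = 14 - 2*y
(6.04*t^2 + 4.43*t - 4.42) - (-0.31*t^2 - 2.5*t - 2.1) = 6.35*t^2 + 6.93*t - 2.32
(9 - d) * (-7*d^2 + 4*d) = 7*d^3 - 67*d^2 + 36*d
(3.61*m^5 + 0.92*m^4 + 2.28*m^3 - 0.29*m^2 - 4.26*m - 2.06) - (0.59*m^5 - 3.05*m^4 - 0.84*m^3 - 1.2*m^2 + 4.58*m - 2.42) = 3.02*m^5 + 3.97*m^4 + 3.12*m^3 + 0.91*m^2 - 8.84*m + 0.36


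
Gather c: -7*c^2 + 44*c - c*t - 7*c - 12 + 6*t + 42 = -7*c^2 + c*(37 - t) + 6*t + 30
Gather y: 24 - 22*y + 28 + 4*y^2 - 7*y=4*y^2 - 29*y + 52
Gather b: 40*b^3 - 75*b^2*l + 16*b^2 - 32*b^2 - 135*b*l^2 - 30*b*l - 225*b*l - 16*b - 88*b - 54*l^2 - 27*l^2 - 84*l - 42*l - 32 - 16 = 40*b^3 + b^2*(-75*l - 16) + b*(-135*l^2 - 255*l - 104) - 81*l^2 - 126*l - 48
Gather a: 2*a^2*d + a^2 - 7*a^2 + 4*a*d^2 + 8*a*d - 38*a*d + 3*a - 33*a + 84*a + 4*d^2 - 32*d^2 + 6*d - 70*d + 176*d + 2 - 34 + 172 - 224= a^2*(2*d - 6) + a*(4*d^2 - 30*d + 54) - 28*d^2 + 112*d - 84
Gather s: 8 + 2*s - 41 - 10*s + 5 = -8*s - 28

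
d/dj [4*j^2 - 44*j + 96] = 8*j - 44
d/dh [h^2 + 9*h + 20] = 2*h + 9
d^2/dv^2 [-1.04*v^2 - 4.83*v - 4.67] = -2.08000000000000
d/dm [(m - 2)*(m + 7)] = 2*m + 5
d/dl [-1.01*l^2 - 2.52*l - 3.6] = -2.02*l - 2.52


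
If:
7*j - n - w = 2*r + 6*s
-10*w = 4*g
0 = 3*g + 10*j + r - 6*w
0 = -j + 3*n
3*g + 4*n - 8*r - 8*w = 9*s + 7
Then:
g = -5*w/2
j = 489*w/248 + 21/124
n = 163*w/248 + 7/124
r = -771*w/124 - 105/62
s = 127*w/31 + 70/93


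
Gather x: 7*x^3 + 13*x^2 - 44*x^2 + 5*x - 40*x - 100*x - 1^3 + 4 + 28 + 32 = 7*x^3 - 31*x^2 - 135*x + 63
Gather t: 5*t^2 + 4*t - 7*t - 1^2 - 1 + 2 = 5*t^2 - 3*t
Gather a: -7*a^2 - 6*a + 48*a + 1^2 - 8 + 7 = -7*a^2 + 42*a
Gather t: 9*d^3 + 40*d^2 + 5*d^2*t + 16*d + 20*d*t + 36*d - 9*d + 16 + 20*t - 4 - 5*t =9*d^3 + 40*d^2 + 43*d + t*(5*d^2 + 20*d + 15) + 12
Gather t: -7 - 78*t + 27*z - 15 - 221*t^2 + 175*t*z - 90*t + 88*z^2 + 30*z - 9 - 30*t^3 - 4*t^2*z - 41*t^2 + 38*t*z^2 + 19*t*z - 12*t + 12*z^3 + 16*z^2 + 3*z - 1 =-30*t^3 + t^2*(-4*z - 262) + t*(38*z^2 + 194*z - 180) + 12*z^3 + 104*z^2 + 60*z - 32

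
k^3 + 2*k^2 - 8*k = k*(k - 2)*(k + 4)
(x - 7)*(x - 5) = x^2 - 12*x + 35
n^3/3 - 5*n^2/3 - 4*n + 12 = (n/3 + 1)*(n - 6)*(n - 2)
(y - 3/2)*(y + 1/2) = y^2 - y - 3/4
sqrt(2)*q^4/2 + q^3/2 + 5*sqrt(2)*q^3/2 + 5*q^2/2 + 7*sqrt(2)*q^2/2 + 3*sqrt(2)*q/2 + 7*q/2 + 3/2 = (q + 1)^2*(q + 3)*(sqrt(2)*q/2 + 1/2)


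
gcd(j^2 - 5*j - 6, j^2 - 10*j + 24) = j - 6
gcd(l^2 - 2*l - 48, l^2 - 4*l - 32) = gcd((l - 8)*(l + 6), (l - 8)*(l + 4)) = l - 8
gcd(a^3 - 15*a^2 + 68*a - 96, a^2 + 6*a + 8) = 1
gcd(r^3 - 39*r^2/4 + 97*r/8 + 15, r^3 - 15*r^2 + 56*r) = r - 8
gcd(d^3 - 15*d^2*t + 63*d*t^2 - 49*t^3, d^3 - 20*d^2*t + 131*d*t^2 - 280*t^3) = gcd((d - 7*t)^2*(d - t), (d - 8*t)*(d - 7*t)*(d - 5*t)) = -d + 7*t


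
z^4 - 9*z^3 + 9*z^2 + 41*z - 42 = (z - 7)*(z - 3)*(z - 1)*(z + 2)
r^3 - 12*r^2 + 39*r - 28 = (r - 7)*(r - 4)*(r - 1)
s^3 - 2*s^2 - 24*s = s*(s - 6)*(s + 4)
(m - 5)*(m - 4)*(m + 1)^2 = m^4 - 7*m^3 + 3*m^2 + 31*m + 20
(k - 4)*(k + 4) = k^2 - 16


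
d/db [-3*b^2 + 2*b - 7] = 2 - 6*b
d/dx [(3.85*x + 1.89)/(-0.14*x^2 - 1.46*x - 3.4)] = (0.539*x^2 + 0.5292*x - 10.3306)/(0.0196*x^4 + 0.4088*x^3 + 3.0836*x^2 + 9.928*x + 11.56)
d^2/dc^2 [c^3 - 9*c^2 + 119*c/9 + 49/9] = 6*c - 18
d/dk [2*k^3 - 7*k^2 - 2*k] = 6*k^2 - 14*k - 2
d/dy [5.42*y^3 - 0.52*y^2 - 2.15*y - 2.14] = 16.26*y^2 - 1.04*y - 2.15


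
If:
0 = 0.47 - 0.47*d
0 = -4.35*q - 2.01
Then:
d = 1.00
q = -0.46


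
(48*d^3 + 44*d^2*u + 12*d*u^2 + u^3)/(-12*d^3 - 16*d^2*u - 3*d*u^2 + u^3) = (24*d^2 + 10*d*u + u^2)/(-6*d^2 - 5*d*u + u^2)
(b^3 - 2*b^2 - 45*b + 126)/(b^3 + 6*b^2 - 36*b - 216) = (b^2 + 4*b - 21)/(b^2 + 12*b + 36)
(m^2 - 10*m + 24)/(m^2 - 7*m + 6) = (m - 4)/(m - 1)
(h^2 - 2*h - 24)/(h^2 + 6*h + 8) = (h - 6)/(h + 2)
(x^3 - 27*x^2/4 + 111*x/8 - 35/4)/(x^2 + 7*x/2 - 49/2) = (4*x^2 - 13*x + 10)/(4*(x + 7))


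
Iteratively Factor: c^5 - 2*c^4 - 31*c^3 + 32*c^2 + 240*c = (c + 3)*(c^4 - 5*c^3 - 16*c^2 + 80*c) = (c - 5)*(c + 3)*(c^3 - 16*c) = (c - 5)*(c - 4)*(c + 3)*(c^2 + 4*c) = (c - 5)*(c - 4)*(c + 3)*(c + 4)*(c)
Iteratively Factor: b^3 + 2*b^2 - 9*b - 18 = (b + 3)*(b^2 - b - 6) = (b + 2)*(b + 3)*(b - 3)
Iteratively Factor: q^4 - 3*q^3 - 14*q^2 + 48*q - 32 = (q - 2)*(q^3 - q^2 - 16*q + 16) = (q - 2)*(q - 1)*(q^2 - 16) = (q - 4)*(q - 2)*(q - 1)*(q + 4)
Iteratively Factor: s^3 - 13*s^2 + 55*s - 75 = (s - 3)*(s^2 - 10*s + 25) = (s - 5)*(s - 3)*(s - 5)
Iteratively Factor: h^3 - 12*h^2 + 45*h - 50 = (h - 5)*(h^2 - 7*h + 10) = (h - 5)^2*(h - 2)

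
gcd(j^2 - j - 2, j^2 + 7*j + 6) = j + 1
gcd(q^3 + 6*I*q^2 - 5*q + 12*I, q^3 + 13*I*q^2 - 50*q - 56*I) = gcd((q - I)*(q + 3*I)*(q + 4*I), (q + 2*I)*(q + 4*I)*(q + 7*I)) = q + 4*I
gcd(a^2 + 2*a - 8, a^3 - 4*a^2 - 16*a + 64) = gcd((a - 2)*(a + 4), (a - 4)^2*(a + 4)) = a + 4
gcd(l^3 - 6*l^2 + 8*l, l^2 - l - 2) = l - 2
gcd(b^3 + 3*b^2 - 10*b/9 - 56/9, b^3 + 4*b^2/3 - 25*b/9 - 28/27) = b^2 + b - 28/9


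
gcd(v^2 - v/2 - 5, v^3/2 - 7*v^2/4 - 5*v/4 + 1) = 1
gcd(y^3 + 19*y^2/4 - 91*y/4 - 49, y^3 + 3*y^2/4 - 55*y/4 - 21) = y^2 - 9*y/4 - 7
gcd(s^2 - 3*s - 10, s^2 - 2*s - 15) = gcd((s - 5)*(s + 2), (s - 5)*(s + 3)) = s - 5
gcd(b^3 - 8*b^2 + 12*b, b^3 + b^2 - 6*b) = b^2 - 2*b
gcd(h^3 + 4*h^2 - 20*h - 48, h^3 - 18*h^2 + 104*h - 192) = h - 4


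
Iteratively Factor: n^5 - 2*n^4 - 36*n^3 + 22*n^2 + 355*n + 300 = (n - 5)*(n^4 + 3*n^3 - 21*n^2 - 83*n - 60) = (n - 5)*(n + 1)*(n^3 + 2*n^2 - 23*n - 60) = (n - 5)^2*(n + 1)*(n^2 + 7*n + 12) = (n - 5)^2*(n + 1)*(n + 3)*(n + 4)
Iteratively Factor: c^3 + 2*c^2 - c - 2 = (c - 1)*(c^2 + 3*c + 2) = (c - 1)*(c + 1)*(c + 2)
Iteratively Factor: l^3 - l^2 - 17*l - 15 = (l + 3)*(l^2 - 4*l - 5) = (l - 5)*(l + 3)*(l + 1)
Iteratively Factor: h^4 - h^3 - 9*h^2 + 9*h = (h - 3)*(h^3 + 2*h^2 - 3*h) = (h - 3)*(h - 1)*(h^2 + 3*h) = (h - 3)*(h - 1)*(h + 3)*(h)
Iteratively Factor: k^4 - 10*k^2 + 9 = (k - 3)*(k^3 + 3*k^2 - k - 3) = (k - 3)*(k + 3)*(k^2 - 1) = (k - 3)*(k + 1)*(k + 3)*(k - 1)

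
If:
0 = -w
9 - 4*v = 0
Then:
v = 9/4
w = 0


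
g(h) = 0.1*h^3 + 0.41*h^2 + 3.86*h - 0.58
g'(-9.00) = 20.78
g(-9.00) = -75.01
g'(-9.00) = 20.78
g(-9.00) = -75.01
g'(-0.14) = 3.75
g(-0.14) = -1.11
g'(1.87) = 6.44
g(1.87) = 8.73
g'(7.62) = 27.53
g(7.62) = 96.88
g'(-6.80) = 12.16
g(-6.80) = -39.31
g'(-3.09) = 4.19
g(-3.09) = -11.54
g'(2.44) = 7.65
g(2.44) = 12.73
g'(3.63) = 10.79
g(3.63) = 23.62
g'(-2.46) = 3.66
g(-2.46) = -9.08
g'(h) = 0.3*h^2 + 0.82*h + 3.86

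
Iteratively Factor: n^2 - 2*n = (n)*(n - 2)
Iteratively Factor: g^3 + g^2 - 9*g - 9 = (g - 3)*(g^2 + 4*g + 3) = (g - 3)*(g + 1)*(g + 3)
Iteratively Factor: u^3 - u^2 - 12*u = (u + 3)*(u^2 - 4*u) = (u - 4)*(u + 3)*(u)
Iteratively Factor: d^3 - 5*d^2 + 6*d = (d - 2)*(d^2 - 3*d) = d*(d - 2)*(d - 3)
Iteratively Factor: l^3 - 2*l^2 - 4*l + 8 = (l - 2)*(l^2 - 4) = (l - 2)^2*(l + 2)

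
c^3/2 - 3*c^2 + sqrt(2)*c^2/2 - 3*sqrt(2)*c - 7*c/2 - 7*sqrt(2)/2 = (c/2 + sqrt(2)/2)*(c - 7)*(c + 1)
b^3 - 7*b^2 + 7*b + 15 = (b - 5)*(b - 3)*(b + 1)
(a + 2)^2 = a^2 + 4*a + 4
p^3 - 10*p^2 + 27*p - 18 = (p - 6)*(p - 3)*(p - 1)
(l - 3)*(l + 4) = l^2 + l - 12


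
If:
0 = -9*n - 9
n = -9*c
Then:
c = 1/9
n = -1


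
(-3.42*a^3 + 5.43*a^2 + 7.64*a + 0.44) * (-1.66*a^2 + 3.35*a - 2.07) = 5.6772*a^5 - 20.4708*a^4 + 12.5875*a^3 + 13.6235*a^2 - 14.3408*a - 0.9108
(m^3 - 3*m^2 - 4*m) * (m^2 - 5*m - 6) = m^5 - 8*m^4 + 5*m^3 + 38*m^2 + 24*m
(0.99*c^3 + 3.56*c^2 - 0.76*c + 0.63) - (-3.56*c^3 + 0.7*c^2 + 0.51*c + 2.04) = 4.55*c^3 + 2.86*c^2 - 1.27*c - 1.41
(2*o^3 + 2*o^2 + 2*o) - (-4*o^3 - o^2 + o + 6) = 6*o^3 + 3*o^2 + o - 6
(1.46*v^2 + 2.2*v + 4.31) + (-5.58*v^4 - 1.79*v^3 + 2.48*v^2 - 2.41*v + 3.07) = -5.58*v^4 - 1.79*v^3 + 3.94*v^2 - 0.21*v + 7.38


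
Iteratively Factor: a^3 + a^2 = (a)*(a^2 + a) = a^2*(a + 1)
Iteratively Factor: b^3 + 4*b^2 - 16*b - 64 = (b - 4)*(b^2 + 8*b + 16) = (b - 4)*(b + 4)*(b + 4)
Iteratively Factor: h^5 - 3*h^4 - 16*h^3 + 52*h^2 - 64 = (h - 2)*(h^4 - h^3 - 18*h^2 + 16*h + 32) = (h - 2)*(h + 1)*(h^3 - 2*h^2 - 16*h + 32) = (h - 2)^2*(h + 1)*(h^2 - 16) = (h - 4)*(h - 2)^2*(h + 1)*(h + 4)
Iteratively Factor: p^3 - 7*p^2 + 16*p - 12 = (p - 2)*(p^2 - 5*p + 6) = (p - 2)^2*(p - 3)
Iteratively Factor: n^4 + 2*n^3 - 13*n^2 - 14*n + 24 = (n + 2)*(n^3 - 13*n + 12) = (n + 2)*(n + 4)*(n^2 - 4*n + 3) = (n - 3)*(n + 2)*(n + 4)*(n - 1)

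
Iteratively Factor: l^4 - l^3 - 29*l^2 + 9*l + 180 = (l + 3)*(l^3 - 4*l^2 - 17*l + 60) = (l - 3)*(l + 3)*(l^2 - l - 20) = (l - 3)*(l + 3)*(l + 4)*(l - 5)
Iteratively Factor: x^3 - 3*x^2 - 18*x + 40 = (x + 4)*(x^2 - 7*x + 10) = (x - 5)*(x + 4)*(x - 2)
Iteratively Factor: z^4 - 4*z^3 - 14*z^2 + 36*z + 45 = (z + 1)*(z^3 - 5*z^2 - 9*z + 45) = (z - 3)*(z + 1)*(z^2 - 2*z - 15) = (z - 3)*(z + 1)*(z + 3)*(z - 5)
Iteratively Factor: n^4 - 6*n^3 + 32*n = (n + 2)*(n^3 - 8*n^2 + 16*n) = (n - 4)*(n + 2)*(n^2 - 4*n) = (n - 4)^2*(n + 2)*(n)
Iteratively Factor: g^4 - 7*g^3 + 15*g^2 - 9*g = (g - 3)*(g^3 - 4*g^2 + 3*g) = (g - 3)^2*(g^2 - g) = (g - 3)^2*(g - 1)*(g)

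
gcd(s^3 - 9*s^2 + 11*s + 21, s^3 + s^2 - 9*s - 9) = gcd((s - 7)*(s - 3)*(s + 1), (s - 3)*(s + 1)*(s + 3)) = s^2 - 2*s - 3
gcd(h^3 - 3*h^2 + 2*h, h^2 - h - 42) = 1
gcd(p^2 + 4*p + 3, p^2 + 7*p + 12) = p + 3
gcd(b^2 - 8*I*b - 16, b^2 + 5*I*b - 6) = 1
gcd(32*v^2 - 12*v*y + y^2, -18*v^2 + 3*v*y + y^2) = 1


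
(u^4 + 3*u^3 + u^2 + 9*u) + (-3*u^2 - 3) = u^4 + 3*u^3 - 2*u^2 + 9*u - 3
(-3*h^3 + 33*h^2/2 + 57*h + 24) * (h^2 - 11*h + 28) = -3*h^5 + 99*h^4/2 - 417*h^3/2 - 141*h^2 + 1332*h + 672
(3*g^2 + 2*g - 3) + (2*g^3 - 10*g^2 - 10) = 2*g^3 - 7*g^2 + 2*g - 13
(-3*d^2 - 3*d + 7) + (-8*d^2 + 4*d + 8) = -11*d^2 + d + 15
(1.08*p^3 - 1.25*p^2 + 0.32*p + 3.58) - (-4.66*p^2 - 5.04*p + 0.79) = 1.08*p^3 + 3.41*p^2 + 5.36*p + 2.79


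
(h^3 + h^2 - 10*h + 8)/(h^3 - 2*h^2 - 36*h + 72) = (h^2 + 3*h - 4)/(h^2 - 36)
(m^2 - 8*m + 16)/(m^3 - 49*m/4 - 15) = 4*(m - 4)/(4*m^2 + 16*m + 15)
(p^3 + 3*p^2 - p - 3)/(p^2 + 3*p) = p - 1/p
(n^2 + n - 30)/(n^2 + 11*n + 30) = (n - 5)/(n + 5)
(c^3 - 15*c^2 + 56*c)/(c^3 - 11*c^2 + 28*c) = (c - 8)/(c - 4)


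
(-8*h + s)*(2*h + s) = -16*h^2 - 6*h*s + s^2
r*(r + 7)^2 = r^3 + 14*r^2 + 49*r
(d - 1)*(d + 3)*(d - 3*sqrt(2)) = d^3 - 3*sqrt(2)*d^2 + 2*d^2 - 6*sqrt(2)*d - 3*d + 9*sqrt(2)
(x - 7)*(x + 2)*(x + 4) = x^3 - x^2 - 34*x - 56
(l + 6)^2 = l^2 + 12*l + 36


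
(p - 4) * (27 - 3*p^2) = -3*p^3 + 12*p^2 + 27*p - 108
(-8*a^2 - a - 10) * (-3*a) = 24*a^3 + 3*a^2 + 30*a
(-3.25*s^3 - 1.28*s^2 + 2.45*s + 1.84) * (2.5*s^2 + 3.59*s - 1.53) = -8.125*s^5 - 14.8675*s^4 + 6.5023*s^3 + 15.3539*s^2 + 2.8571*s - 2.8152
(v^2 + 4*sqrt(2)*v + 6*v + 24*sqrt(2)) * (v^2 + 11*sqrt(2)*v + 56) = v^4 + 6*v^3 + 15*sqrt(2)*v^3 + 90*sqrt(2)*v^2 + 144*v^2 + 224*sqrt(2)*v + 864*v + 1344*sqrt(2)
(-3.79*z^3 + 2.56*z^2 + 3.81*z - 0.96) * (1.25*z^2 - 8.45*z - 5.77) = -4.7375*z^5 + 35.2255*z^4 + 4.9988*z^3 - 48.1657*z^2 - 13.8717*z + 5.5392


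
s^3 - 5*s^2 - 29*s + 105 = (s - 7)*(s - 3)*(s + 5)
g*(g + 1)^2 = g^3 + 2*g^2 + g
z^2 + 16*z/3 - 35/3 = (z - 5/3)*(z + 7)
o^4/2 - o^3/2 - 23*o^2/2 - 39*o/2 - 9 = (o/2 + 1/2)*(o - 6)*(o + 1)*(o + 3)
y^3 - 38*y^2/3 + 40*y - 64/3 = (y - 8)*(y - 4)*(y - 2/3)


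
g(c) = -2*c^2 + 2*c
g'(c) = 2 - 4*c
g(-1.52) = -7.66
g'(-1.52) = 8.08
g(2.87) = -10.73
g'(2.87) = -9.48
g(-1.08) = -4.49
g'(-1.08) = 6.32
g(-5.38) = -68.65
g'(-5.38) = 23.52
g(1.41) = -1.16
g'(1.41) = -3.64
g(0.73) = 0.39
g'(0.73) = -0.92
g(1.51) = -1.54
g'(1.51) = -4.04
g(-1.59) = -8.24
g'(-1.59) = 8.36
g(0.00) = 0.00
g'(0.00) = 2.00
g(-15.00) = -480.00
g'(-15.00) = 62.00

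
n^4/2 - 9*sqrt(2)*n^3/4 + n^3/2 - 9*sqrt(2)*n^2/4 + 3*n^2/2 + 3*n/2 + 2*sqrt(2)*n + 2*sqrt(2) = (n/2 + 1/2)*(n - 4*sqrt(2))*(n - sqrt(2))*(n + sqrt(2)/2)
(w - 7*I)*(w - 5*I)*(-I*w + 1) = -I*w^3 - 11*w^2 + 23*I*w - 35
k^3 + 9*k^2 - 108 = (k - 3)*(k + 6)^2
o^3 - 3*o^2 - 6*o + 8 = (o - 4)*(o - 1)*(o + 2)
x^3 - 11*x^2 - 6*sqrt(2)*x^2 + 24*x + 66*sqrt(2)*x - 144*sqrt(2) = (x - 8)*(x - 3)*(x - 6*sqrt(2))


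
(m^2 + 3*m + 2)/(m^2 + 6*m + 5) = (m + 2)/(m + 5)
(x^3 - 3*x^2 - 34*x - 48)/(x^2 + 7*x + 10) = (x^2 - 5*x - 24)/(x + 5)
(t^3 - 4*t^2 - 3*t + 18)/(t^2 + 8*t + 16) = (t^3 - 4*t^2 - 3*t + 18)/(t^2 + 8*t + 16)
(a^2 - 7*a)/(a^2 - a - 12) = a*(7 - a)/(-a^2 + a + 12)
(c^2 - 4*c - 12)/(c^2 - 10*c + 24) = (c + 2)/(c - 4)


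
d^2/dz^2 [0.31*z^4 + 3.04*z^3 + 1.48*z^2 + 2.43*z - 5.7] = 3.72*z^2 + 18.24*z + 2.96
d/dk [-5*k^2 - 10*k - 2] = -10*k - 10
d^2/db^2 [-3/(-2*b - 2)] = 3/(b + 1)^3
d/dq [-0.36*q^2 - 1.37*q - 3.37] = -0.72*q - 1.37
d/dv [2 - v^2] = -2*v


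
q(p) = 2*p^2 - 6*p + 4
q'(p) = 4*p - 6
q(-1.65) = 19.34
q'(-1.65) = -12.60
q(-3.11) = 42.00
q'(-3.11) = -18.44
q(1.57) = -0.49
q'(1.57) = 0.28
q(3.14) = 4.88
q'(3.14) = 6.56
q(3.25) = 5.62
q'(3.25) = 7.00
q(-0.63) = 8.57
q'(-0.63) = -8.52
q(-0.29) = 5.91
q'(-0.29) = -7.16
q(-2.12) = 25.71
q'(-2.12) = -14.48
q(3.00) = 4.00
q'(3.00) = 6.00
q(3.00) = 4.00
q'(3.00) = 6.00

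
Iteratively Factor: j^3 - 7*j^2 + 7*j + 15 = (j - 5)*(j^2 - 2*j - 3) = (j - 5)*(j + 1)*(j - 3)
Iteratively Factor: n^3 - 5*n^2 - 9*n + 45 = (n - 5)*(n^2 - 9) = (n - 5)*(n - 3)*(n + 3)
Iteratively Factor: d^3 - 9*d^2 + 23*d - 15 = (d - 3)*(d^2 - 6*d + 5) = (d - 3)*(d - 1)*(d - 5)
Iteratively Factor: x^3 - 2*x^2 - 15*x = (x + 3)*(x^2 - 5*x) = (x - 5)*(x + 3)*(x)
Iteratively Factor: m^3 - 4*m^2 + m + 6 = (m + 1)*(m^2 - 5*m + 6) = (m - 3)*(m + 1)*(m - 2)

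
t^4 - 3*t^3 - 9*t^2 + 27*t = t*(t - 3)^2*(t + 3)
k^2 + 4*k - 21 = (k - 3)*(k + 7)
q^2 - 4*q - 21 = (q - 7)*(q + 3)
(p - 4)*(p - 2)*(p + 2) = p^3 - 4*p^2 - 4*p + 16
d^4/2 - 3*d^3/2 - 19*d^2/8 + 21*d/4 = d*(d/2 + 1)*(d - 7/2)*(d - 3/2)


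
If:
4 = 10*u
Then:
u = 2/5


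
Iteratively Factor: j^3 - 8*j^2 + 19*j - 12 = (j - 3)*(j^2 - 5*j + 4) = (j - 3)*(j - 1)*(j - 4)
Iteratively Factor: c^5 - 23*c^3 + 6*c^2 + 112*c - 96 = (c + 3)*(c^4 - 3*c^3 - 14*c^2 + 48*c - 32) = (c - 4)*(c + 3)*(c^3 + c^2 - 10*c + 8) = (c - 4)*(c - 2)*(c + 3)*(c^2 + 3*c - 4) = (c - 4)*(c - 2)*(c + 3)*(c + 4)*(c - 1)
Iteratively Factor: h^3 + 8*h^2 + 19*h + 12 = (h + 3)*(h^2 + 5*h + 4) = (h + 3)*(h + 4)*(h + 1)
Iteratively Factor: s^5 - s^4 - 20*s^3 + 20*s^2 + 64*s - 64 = (s - 2)*(s^4 + s^3 - 18*s^2 - 16*s + 32) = (s - 2)*(s + 2)*(s^3 - s^2 - 16*s + 16) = (s - 2)*(s - 1)*(s + 2)*(s^2 - 16) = (s - 4)*(s - 2)*(s - 1)*(s + 2)*(s + 4)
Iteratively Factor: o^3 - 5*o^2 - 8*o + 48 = (o + 3)*(o^2 - 8*o + 16) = (o - 4)*(o + 3)*(o - 4)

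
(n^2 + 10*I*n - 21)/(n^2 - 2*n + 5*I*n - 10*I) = (n^2 + 10*I*n - 21)/(n^2 + n*(-2 + 5*I) - 10*I)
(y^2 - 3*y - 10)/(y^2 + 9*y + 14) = (y - 5)/(y + 7)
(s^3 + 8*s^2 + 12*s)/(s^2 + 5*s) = (s^2 + 8*s + 12)/(s + 5)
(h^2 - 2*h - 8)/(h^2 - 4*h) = (h + 2)/h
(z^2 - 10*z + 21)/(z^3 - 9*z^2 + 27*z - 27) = (z - 7)/(z^2 - 6*z + 9)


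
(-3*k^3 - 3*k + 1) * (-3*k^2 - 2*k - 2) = 9*k^5 + 6*k^4 + 15*k^3 + 3*k^2 + 4*k - 2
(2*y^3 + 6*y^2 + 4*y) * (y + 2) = 2*y^4 + 10*y^3 + 16*y^2 + 8*y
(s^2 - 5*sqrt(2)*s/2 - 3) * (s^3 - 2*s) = s^5 - 5*sqrt(2)*s^4/2 - 5*s^3 + 5*sqrt(2)*s^2 + 6*s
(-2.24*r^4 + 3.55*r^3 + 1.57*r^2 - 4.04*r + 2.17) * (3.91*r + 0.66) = -8.7584*r^5 + 12.4021*r^4 + 8.4817*r^3 - 14.7602*r^2 + 5.8183*r + 1.4322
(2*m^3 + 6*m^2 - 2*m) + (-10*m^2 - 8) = 2*m^3 - 4*m^2 - 2*m - 8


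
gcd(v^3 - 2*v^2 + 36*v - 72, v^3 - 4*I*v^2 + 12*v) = v - 6*I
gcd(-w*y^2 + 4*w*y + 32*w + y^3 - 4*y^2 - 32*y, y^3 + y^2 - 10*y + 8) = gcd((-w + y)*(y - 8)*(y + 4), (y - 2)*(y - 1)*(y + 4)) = y + 4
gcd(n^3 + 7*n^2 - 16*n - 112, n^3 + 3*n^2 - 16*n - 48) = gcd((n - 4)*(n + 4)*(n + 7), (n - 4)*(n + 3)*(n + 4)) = n^2 - 16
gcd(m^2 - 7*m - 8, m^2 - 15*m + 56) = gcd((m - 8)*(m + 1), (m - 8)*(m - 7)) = m - 8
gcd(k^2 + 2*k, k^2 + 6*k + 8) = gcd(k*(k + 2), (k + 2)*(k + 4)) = k + 2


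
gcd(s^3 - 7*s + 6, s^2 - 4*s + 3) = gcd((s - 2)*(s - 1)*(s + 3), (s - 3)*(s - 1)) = s - 1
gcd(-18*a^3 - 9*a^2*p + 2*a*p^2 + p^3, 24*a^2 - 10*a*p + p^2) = 1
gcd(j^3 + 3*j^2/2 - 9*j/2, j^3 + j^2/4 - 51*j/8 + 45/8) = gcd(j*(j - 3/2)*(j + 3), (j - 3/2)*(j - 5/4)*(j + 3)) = j^2 + 3*j/2 - 9/2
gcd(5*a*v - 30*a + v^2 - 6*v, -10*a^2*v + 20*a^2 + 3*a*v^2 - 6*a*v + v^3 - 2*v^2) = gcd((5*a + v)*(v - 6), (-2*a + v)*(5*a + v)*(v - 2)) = 5*a + v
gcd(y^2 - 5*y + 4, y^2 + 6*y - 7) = y - 1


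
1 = 1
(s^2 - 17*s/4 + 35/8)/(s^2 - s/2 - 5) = (s - 7/4)/(s + 2)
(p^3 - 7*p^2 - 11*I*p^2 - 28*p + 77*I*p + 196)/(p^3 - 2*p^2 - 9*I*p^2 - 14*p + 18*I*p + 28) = (p^2 - p*(7 + 4*I) + 28*I)/(p^2 - 2*p*(1 + I) + 4*I)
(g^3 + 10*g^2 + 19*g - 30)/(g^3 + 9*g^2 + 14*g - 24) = (g + 5)/(g + 4)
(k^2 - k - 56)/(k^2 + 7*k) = (k - 8)/k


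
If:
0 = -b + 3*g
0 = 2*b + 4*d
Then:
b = 3*g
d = -3*g/2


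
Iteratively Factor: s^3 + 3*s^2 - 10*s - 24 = (s + 4)*(s^2 - s - 6) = (s + 2)*(s + 4)*(s - 3)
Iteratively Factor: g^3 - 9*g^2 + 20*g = (g - 5)*(g^2 - 4*g) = g*(g - 5)*(g - 4)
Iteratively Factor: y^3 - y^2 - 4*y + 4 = (y + 2)*(y^2 - 3*y + 2) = (y - 2)*(y + 2)*(y - 1)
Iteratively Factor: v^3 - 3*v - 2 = (v + 1)*(v^2 - v - 2) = (v - 2)*(v + 1)*(v + 1)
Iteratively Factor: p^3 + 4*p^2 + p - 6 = (p + 3)*(p^2 + p - 2) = (p - 1)*(p + 3)*(p + 2)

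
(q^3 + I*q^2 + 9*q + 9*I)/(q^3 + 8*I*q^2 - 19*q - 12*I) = (q - 3*I)/(q + 4*I)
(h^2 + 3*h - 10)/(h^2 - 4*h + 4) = (h + 5)/(h - 2)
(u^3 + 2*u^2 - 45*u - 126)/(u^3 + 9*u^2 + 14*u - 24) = (u^2 - 4*u - 21)/(u^2 + 3*u - 4)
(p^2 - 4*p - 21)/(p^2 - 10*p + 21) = (p + 3)/(p - 3)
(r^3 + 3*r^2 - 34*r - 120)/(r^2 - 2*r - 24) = r + 5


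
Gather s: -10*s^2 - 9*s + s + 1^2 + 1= -10*s^2 - 8*s + 2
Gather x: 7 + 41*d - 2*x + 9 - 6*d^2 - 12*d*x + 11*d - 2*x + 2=-6*d^2 + 52*d + x*(-12*d - 4) + 18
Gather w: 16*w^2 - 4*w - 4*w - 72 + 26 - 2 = 16*w^2 - 8*w - 48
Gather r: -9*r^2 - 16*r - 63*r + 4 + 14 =-9*r^2 - 79*r + 18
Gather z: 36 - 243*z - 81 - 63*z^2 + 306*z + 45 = -63*z^2 + 63*z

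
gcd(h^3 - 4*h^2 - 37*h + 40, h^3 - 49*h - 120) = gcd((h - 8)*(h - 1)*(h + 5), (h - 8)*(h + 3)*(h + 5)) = h^2 - 3*h - 40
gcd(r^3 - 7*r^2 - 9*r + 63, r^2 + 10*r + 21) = r + 3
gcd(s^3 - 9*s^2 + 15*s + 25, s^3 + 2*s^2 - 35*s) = s - 5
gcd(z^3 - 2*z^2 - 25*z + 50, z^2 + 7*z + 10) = z + 5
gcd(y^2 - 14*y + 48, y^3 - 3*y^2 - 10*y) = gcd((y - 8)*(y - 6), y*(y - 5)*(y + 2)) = 1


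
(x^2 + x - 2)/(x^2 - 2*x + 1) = (x + 2)/(x - 1)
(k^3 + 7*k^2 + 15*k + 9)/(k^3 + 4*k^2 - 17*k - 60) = (k^2 + 4*k + 3)/(k^2 + k - 20)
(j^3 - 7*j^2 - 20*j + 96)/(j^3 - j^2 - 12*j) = (-j^3 + 7*j^2 + 20*j - 96)/(j*(-j^2 + j + 12))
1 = 1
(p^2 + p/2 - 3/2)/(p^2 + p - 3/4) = 2*(p - 1)/(2*p - 1)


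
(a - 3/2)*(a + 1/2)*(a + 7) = a^3 + 6*a^2 - 31*a/4 - 21/4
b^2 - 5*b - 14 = (b - 7)*(b + 2)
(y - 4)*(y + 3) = y^2 - y - 12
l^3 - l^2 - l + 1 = (l - 1)^2*(l + 1)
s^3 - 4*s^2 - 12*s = s*(s - 6)*(s + 2)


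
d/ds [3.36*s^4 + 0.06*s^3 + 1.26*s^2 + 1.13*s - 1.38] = 13.44*s^3 + 0.18*s^2 + 2.52*s + 1.13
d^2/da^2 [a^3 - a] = 6*a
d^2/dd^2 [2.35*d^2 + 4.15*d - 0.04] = 4.70000000000000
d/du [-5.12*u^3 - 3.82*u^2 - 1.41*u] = -15.36*u^2 - 7.64*u - 1.41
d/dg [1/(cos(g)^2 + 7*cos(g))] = (2*cos(g) + 7)*sin(g)/((cos(g) + 7)^2*cos(g)^2)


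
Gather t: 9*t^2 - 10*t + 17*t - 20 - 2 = 9*t^2 + 7*t - 22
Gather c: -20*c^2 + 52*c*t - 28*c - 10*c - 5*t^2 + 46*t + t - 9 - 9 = -20*c^2 + c*(52*t - 38) - 5*t^2 + 47*t - 18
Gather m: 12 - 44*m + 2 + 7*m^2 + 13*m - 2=7*m^2 - 31*m + 12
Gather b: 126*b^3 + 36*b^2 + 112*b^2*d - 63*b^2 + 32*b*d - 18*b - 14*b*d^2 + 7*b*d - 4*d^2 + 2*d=126*b^3 + b^2*(112*d - 27) + b*(-14*d^2 + 39*d - 18) - 4*d^2 + 2*d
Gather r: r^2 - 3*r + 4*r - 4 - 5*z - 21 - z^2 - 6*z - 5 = r^2 + r - z^2 - 11*z - 30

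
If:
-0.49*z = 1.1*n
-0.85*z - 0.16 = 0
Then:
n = 0.08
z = -0.19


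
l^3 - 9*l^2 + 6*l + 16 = (l - 8)*(l - 2)*(l + 1)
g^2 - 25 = (g - 5)*(g + 5)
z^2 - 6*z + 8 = (z - 4)*(z - 2)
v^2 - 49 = (v - 7)*(v + 7)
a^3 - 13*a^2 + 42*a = a*(a - 7)*(a - 6)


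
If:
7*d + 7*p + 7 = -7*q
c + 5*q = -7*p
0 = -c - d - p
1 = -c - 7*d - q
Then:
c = 5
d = -10/7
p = -25/7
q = 4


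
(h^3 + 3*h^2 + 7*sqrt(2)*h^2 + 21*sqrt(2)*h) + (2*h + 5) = h^3 + 3*h^2 + 7*sqrt(2)*h^2 + 2*h + 21*sqrt(2)*h + 5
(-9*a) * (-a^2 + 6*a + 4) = 9*a^3 - 54*a^2 - 36*a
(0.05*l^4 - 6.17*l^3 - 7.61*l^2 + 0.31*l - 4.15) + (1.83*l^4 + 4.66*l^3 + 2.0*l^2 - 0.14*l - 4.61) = 1.88*l^4 - 1.51*l^3 - 5.61*l^2 + 0.17*l - 8.76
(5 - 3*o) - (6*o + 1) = 4 - 9*o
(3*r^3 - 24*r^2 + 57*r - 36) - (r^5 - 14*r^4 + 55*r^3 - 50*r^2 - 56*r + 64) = -r^5 + 14*r^4 - 52*r^3 + 26*r^2 + 113*r - 100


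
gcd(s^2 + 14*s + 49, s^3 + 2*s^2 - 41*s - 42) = s + 7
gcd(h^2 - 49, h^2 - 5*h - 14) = h - 7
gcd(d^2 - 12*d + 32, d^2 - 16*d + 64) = d - 8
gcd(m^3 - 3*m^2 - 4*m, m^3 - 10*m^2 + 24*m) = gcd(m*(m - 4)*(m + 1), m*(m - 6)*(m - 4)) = m^2 - 4*m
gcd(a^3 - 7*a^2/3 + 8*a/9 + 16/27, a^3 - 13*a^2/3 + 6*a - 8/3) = a - 4/3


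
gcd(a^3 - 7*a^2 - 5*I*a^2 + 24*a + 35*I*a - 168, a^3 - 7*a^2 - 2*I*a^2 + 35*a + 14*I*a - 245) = a - 7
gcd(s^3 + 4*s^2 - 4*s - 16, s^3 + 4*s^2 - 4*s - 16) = s^3 + 4*s^2 - 4*s - 16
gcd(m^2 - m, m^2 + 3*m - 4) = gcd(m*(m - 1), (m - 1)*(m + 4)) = m - 1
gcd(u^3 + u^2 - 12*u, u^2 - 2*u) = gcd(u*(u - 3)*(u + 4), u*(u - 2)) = u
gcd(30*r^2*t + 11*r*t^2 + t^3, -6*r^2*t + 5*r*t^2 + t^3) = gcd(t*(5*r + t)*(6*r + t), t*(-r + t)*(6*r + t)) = 6*r*t + t^2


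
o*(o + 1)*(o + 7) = o^3 + 8*o^2 + 7*o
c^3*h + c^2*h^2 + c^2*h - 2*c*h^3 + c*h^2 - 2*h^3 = (c - h)*(c + 2*h)*(c*h + h)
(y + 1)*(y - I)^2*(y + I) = y^4 + y^3 - I*y^3 + y^2 - I*y^2 + y - I*y - I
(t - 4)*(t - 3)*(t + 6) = t^3 - t^2 - 30*t + 72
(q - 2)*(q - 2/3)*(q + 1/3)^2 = q^4 - 2*q^3 - q^2/3 + 16*q/27 + 4/27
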